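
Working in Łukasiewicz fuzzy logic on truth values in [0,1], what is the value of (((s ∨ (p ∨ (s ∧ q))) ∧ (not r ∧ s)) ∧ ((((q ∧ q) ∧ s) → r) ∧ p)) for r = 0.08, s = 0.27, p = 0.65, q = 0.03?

(s ∧ q) = min(0.27, 0.03) = 0.03
(p ∨ (s ∧ q)) = max(0.65, 0.03) = 0.65
(s ∨ (p ∨ (s ∧ q))) = max(0.27, 0.65) = 0.65
not r: Łukasiewicz ¬ gives 1 − 0.08 = 0.92
(not r ∧ s) = min(0.92, 0.27) = 0.27
((s ∨ (p ∨ (s ∧ q))) ∧ (not r ∧ s)) = min(0.65, 0.27) = 0.27
(q ∧ q) = min(0.03, 0.03) = 0.03
((q ∧ q) ∧ s) = min(0.03, 0.27) = 0.03
(((q ∧ q) ∧ s) → r): min(1, 1 − 0.03 + 0.08) = 1
((((q ∧ q) ∧ s) → r) ∧ p) = min(1, 0.65) = 0.65
(((s ∨ (p ∨ (s ∧ q))) ∧ (not r ∧ s)) ∧ ((((q ∧ q) ∧ s) → r) ∧ p)) = min(0.27, 0.65) = 0.27

0.27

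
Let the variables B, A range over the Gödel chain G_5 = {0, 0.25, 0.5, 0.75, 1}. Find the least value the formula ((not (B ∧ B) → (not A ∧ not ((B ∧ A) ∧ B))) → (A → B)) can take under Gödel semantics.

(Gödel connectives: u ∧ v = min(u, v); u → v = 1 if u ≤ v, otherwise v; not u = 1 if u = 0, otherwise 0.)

The minimum is attained at B = 0.25, A = 0.5:
  (B ∧ B) = min(0.25, 0.25) = 0.25
  not (B ∧ B): Gödel ¬ of 0.25 = 0 (operand ≠ 0)
  not A: Gödel ¬ of 0.5 = 0 (operand ≠ 0)
  (B ∧ A) = min(0.25, 0.5) = 0.25
  ((B ∧ A) ∧ B) = min(0.25, 0.25) = 0.25
  not ((B ∧ A) ∧ B): Gödel ¬ of 0.25 = 0 (operand ≠ 0)
  (not A ∧ not ((B ∧ A) ∧ B)) = min(0, 0) = 0
  (not (B ∧ B) → (not A ∧ not ((B ∧ A) ∧ B))): 0 ≤ 0, so result = 1
  (A → B): 0.5 > 0.25, so result = 0.25
  ((not (B ∧ B) → (not A ∧ not ((B ∧ A) ∧ B))) → (A → B)): 1 > 0.25, so result = 0.25
Checking all 25 assignments confirms none give a value below 0.25.

0.25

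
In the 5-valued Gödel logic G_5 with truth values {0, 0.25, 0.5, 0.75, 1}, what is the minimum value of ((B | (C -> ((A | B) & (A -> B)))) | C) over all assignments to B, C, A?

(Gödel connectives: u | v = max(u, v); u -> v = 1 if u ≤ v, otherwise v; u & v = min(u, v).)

0.25

The minimum is attained at B = 0, C = 0.25, A = 0:
  (A | B) = max(0, 0) = 0
  (A -> B): 0 ≤ 0, so result = 1
  ((A | B) & (A -> B)) = min(0, 1) = 0
  (C -> ((A | B) & (A -> B))): 0.25 > 0, so result = 0
  (B | (C -> ((A | B) & (A -> B)))) = max(0, 0) = 0
  ((B | (C -> ((A | B) & (A -> B)))) | C) = max(0, 0.25) = 0.25
Checking all 125 assignments confirms none give a value below 0.25.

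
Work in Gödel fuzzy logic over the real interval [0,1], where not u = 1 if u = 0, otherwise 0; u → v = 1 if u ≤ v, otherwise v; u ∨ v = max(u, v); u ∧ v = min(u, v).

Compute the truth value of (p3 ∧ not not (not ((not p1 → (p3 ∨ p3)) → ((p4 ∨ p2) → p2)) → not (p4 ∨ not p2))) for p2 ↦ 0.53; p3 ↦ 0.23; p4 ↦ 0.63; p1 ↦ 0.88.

0.23

not p1: Gödel ¬ of 0.88 = 0 (operand ≠ 0)
(p3 ∨ p3) = max(0.23, 0.23) = 0.23
(not p1 → (p3 ∨ p3)): 0 ≤ 0.23, so result = 1
(p4 ∨ p2) = max(0.63, 0.53) = 0.63
((p4 ∨ p2) → p2): 0.63 > 0.53, so result = 0.53
((not p1 → (p3 ∨ p3)) → ((p4 ∨ p2) → p2)): 1 > 0.53, so result = 0.53
not ((not p1 → (p3 ∨ p3)) → ((p4 ∨ p2) → p2)): Gödel ¬ of 0.53 = 0 (operand ≠ 0)
not p2: Gödel ¬ of 0.53 = 0 (operand ≠ 0)
(p4 ∨ not p2) = max(0.63, 0) = 0.63
not (p4 ∨ not p2): Gödel ¬ of 0.63 = 0 (operand ≠ 0)
(not ((not p1 → (p3 ∨ p3)) → ((p4 ∨ p2) → p2)) → not (p4 ∨ not p2)): 0 ≤ 0, so result = 1
not (not ((not p1 → (p3 ∨ p3)) → ((p4 ∨ p2) → p2)) → not (p4 ∨ not p2)): Gödel ¬ of 1 = 0 (operand ≠ 0)
not not (not ((not p1 → (p3 ∨ p3)) → ((p4 ∨ p2) → p2)) → not (p4 ∨ not p2)): Gödel ¬ of 0 = 1 (operand is 0)
(p3 ∧ not not (not ((not p1 → (p3 ∨ p3)) → ((p4 ∨ p2) → p2)) → not (p4 ∨ not p2))) = min(0.23, 1) = 0.23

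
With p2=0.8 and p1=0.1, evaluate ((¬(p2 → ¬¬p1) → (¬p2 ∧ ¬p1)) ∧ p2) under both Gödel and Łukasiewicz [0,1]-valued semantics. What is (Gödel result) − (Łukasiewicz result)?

0.30

Gödel evaluation:
  ¬p1: Gödel ¬ of 0.1 = 0 (operand ≠ 0)
  ¬¬p1: Gödel ¬ of 0 = 1 (operand is 0)
  (p2 → ¬¬p1): 0.8 ≤ 1, so result = 1
  ¬(p2 → ¬¬p1): Gödel ¬ of 1 = 0 (operand ≠ 0)
  ¬p2: Gödel ¬ of 0.8 = 0 (operand ≠ 0)
  ¬p1: Gödel ¬ of 0.1 = 0 (operand ≠ 0)
  (¬p2 ∧ ¬p1) = min(0, 0) = 0
  (¬(p2 → ¬¬p1) → (¬p2 ∧ ¬p1)): 0 ≤ 0, so result = 1
  ((¬(p2 → ¬¬p1) → (¬p2 ∧ ¬p1)) ∧ p2) = min(1, 0.8) = 0.8
  Gödel value = 0.8
Łukasiewicz evaluation:
  ¬p1: Łukasiewicz ¬ gives 1 − 0.1 = 0.9
  ¬¬p1: Łukasiewicz ¬ gives 1 − 0.9 = 0.1
  (p2 → ¬¬p1): min(1, 1 − 0.8 + 0.1) = 0.3
  ¬(p2 → ¬¬p1): Łukasiewicz ¬ gives 1 − 0.3 = 0.7
  ¬p2: Łukasiewicz ¬ gives 1 − 0.8 = 0.2
  ¬p1: Łukasiewicz ¬ gives 1 − 0.1 = 0.9
  (¬p2 ∧ ¬p1) = min(0.2, 0.9) = 0.2
  (¬(p2 → ¬¬p1) → (¬p2 ∧ ¬p1)): min(1, 1 − 0.7 + 0.2) = 0.5
  ((¬(p2 → ¬¬p1) → (¬p2 ∧ ¬p1)) ∧ p2) = min(0.5, 0.8) = 0.5
  Łukasiewicz value = 0.5
Difference: 0.8 − 0.5 = 0.30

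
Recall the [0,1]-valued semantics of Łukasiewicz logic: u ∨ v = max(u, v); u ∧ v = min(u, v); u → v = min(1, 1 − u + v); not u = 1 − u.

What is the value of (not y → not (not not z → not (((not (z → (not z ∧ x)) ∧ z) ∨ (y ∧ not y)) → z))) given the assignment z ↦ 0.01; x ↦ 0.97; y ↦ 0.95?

0.95

not y: Łukasiewicz ¬ gives 1 − 0.95 = 0.05
not z: Łukasiewicz ¬ gives 1 − 0.01 = 0.99
not not z: Łukasiewicz ¬ gives 1 − 0.99 = 0.01
not z: Łukasiewicz ¬ gives 1 − 0.01 = 0.99
(not z ∧ x) = min(0.99, 0.97) = 0.97
(z → (not z ∧ x)): min(1, 1 − 0.01 + 0.97) = 1
not (z → (not z ∧ x)): Łukasiewicz ¬ gives 1 − 1 = 0
(not (z → (not z ∧ x)) ∧ z) = min(0, 0.01) = 0
not y: Łukasiewicz ¬ gives 1 − 0.95 = 0.05
(y ∧ not y) = min(0.95, 0.05) = 0.05
((not (z → (not z ∧ x)) ∧ z) ∨ (y ∧ not y)) = max(0, 0.05) = 0.05
(((not (z → (not z ∧ x)) ∧ z) ∨ (y ∧ not y)) → z): min(1, 1 − 0.05 + 0.01) = 0.96
not (((not (z → (not z ∧ x)) ∧ z) ∨ (y ∧ not y)) → z): Łukasiewicz ¬ gives 1 − 0.96 = 0.04
(not not z → not (((not (z → (not z ∧ x)) ∧ z) ∨ (y ∧ not y)) → z)): min(1, 1 − 0.01 + 0.04) = 1
not (not not z → not (((not (z → (not z ∧ x)) ∧ z) ∨ (y ∧ not y)) → z)): Łukasiewicz ¬ gives 1 − 1 = 0
(not y → not (not not z → not (((not (z → (not z ∧ x)) ∧ z) ∨ (y ∧ not y)) → z))): min(1, 1 − 0.05 + 0) = 0.95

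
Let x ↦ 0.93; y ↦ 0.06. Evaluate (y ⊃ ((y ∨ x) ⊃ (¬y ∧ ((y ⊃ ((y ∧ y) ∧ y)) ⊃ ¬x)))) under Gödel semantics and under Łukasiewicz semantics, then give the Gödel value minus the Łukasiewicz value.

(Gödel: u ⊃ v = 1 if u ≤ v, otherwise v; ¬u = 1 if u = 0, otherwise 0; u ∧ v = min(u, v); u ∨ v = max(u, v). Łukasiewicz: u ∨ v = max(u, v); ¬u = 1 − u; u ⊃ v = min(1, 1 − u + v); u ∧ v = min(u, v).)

Gödel evaluation:
  (y ∨ x) = max(0.06, 0.93) = 0.93
  ¬y: Gödel ¬ of 0.06 = 0 (operand ≠ 0)
  (y ∧ y) = min(0.06, 0.06) = 0.06
  ((y ∧ y) ∧ y) = min(0.06, 0.06) = 0.06
  (y ⊃ ((y ∧ y) ∧ y)): 0.06 ≤ 0.06, so result = 1
  ¬x: Gödel ¬ of 0.93 = 0 (operand ≠ 0)
  ((y ⊃ ((y ∧ y) ∧ y)) ⊃ ¬x): 1 > 0, so result = 0
  (¬y ∧ ((y ⊃ ((y ∧ y) ∧ y)) ⊃ ¬x)) = min(0, 0) = 0
  ((y ∨ x) ⊃ (¬y ∧ ((y ⊃ ((y ∧ y) ∧ y)) ⊃ ¬x))): 0.93 > 0, so result = 0
  (y ⊃ ((y ∨ x) ⊃ (¬y ∧ ((y ⊃ ((y ∧ y) ∧ y)) ⊃ ¬x)))): 0.06 > 0, so result = 0
  Gödel value = 0
Łukasiewicz evaluation:
  (y ∨ x) = max(0.06, 0.93) = 0.93
  ¬y: Łukasiewicz ¬ gives 1 − 0.06 = 0.94
  (y ∧ y) = min(0.06, 0.06) = 0.06
  ((y ∧ y) ∧ y) = min(0.06, 0.06) = 0.06
  (y ⊃ ((y ∧ y) ∧ y)): min(1, 1 − 0.06 + 0.06) = 1
  ¬x: Łukasiewicz ¬ gives 1 − 0.93 = 0.07
  ((y ⊃ ((y ∧ y) ∧ y)) ⊃ ¬x): min(1, 1 − 1 + 0.07) = 0.07
  (¬y ∧ ((y ⊃ ((y ∧ y) ∧ y)) ⊃ ¬x)) = min(0.94, 0.07) = 0.07
  ((y ∨ x) ⊃ (¬y ∧ ((y ⊃ ((y ∧ y) ∧ y)) ⊃ ¬x))): min(1, 1 − 0.93 + 0.07) = 0.14
  (y ⊃ ((y ∨ x) ⊃ (¬y ∧ ((y ⊃ ((y ∧ y) ∧ y)) ⊃ ¬x)))): min(1, 1 − 0.06 + 0.14) = 1
  Łukasiewicz value = 1
Difference: 0 − 1 = -1.00

-1.00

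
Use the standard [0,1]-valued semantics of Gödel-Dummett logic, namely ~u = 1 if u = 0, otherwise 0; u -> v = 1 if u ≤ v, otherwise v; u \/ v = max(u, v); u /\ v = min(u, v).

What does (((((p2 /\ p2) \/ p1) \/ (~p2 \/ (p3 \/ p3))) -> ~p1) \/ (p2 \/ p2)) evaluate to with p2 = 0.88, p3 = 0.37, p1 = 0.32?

0.88

(p2 /\ p2) = min(0.88, 0.88) = 0.88
((p2 /\ p2) \/ p1) = max(0.88, 0.32) = 0.88
~p2: Gödel ¬ of 0.88 = 0 (operand ≠ 0)
(p3 \/ p3) = max(0.37, 0.37) = 0.37
(~p2 \/ (p3 \/ p3)) = max(0, 0.37) = 0.37
(((p2 /\ p2) \/ p1) \/ (~p2 \/ (p3 \/ p3))) = max(0.88, 0.37) = 0.88
~p1: Gödel ¬ of 0.32 = 0 (operand ≠ 0)
((((p2 /\ p2) \/ p1) \/ (~p2 \/ (p3 \/ p3))) -> ~p1): 0.88 > 0, so result = 0
(p2 \/ p2) = max(0.88, 0.88) = 0.88
(((((p2 /\ p2) \/ p1) \/ (~p2 \/ (p3 \/ p3))) -> ~p1) \/ (p2 \/ p2)) = max(0, 0.88) = 0.88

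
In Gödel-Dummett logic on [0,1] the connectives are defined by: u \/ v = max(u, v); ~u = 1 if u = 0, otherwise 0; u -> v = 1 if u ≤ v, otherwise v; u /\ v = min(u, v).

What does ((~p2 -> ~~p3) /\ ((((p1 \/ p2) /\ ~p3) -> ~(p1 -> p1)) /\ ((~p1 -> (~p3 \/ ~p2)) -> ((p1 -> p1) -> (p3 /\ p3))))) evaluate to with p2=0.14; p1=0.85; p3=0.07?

0.07

~p2: Gödel ¬ of 0.14 = 0 (operand ≠ 0)
~p3: Gödel ¬ of 0.07 = 0 (operand ≠ 0)
~~p3: Gödel ¬ of 0 = 1 (operand is 0)
(~p2 -> ~~p3): 0 ≤ 1, so result = 1
(p1 \/ p2) = max(0.85, 0.14) = 0.85
~p3: Gödel ¬ of 0.07 = 0 (operand ≠ 0)
((p1 \/ p2) /\ ~p3) = min(0.85, 0) = 0
(p1 -> p1): 0.85 ≤ 0.85, so result = 1
~(p1 -> p1): Gödel ¬ of 1 = 0 (operand ≠ 0)
(((p1 \/ p2) /\ ~p3) -> ~(p1 -> p1)): 0 ≤ 0, so result = 1
~p1: Gödel ¬ of 0.85 = 0 (operand ≠ 0)
~p3: Gödel ¬ of 0.07 = 0 (operand ≠ 0)
~p2: Gödel ¬ of 0.14 = 0 (operand ≠ 0)
(~p3 \/ ~p2) = max(0, 0) = 0
(~p1 -> (~p3 \/ ~p2)): 0 ≤ 0, so result = 1
(p1 -> p1): 0.85 ≤ 0.85, so result = 1
(p3 /\ p3) = min(0.07, 0.07) = 0.07
((p1 -> p1) -> (p3 /\ p3)): 1 > 0.07, so result = 0.07
((~p1 -> (~p3 \/ ~p2)) -> ((p1 -> p1) -> (p3 /\ p3))): 1 > 0.07, so result = 0.07
((((p1 \/ p2) /\ ~p3) -> ~(p1 -> p1)) /\ ((~p1 -> (~p3 \/ ~p2)) -> ((p1 -> p1) -> (p3 /\ p3)))) = min(1, 0.07) = 0.07
((~p2 -> ~~p3) /\ ((((p1 \/ p2) /\ ~p3) -> ~(p1 -> p1)) /\ ((~p1 -> (~p3 \/ ~p2)) -> ((p1 -> p1) -> (p3 /\ p3))))) = min(1, 0.07) = 0.07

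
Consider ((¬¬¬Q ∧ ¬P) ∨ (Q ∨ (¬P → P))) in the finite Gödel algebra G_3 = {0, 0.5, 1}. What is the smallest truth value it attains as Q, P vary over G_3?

0.50

The minimum is attained at Q = 0.5, P = 0:
  ¬Q: Gödel ¬ of 0.5 = 0 (operand ≠ 0)
  ¬¬Q: Gödel ¬ of 0 = 1 (operand is 0)
  ¬¬¬Q: Gödel ¬ of 1 = 0 (operand ≠ 0)
  ¬P: Gödel ¬ of 0 = 1 (operand is 0)
  (¬¬¬Q ∧ ¬P) = min(0, 1) = 0
  ¬P: Gödel ¬ of 0 = 1 (operand is 0)
  (¬P → P): 1 > 0, so result = 0
  (Q ∨ (¬P → P)) = max(0.5, 0) = 0.5
  ((¬¬¬Q ∧ ¬P) ∨ (Q ∨ (¬P → P))) = max(0, 0.5) = 0.5
Checking all 9 assignments confirms none give a value below 0.50.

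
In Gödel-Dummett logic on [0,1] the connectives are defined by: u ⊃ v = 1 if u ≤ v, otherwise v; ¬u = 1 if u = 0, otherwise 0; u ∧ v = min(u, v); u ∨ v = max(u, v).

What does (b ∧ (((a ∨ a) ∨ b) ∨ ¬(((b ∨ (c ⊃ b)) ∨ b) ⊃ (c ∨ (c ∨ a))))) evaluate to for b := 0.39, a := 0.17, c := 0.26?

(a ∨ a) = max(0.17, 0.17) = 0.17
((a ∨ a) ∨ b) = max(0.17, 0.39) = 0.39
(c ⊃ b): 0.26 ≤ 0.39, so result = 1
(b ∨ (c ⊃ b)) = max(0.39, 1) = 1
((b ∨ (c ⊃ b)) ∨ b) = max(1, 0.39) = 1
(c ∨ a) = max(0.26, 0.17) = 0.26
(c ∨ (c ∨ a)) = max(0.26, 0.26) = 0.26
(((b ∨ (c ⊃ b)) ∨ b) ⊃ (c ∨ (c ∨ a))): 1 > 0.26, so result = 0.26
¬(((b ∨ (c ⊃ b)) ∨ b) ⊃ (c ∨ (c ∨ a))): Gödel ¬ of 0.26 = 0 (operand ≠ 0)
(((a ∨ a) ∨ b) ∨ ¬(((b ∨ (c ⊃ b)) ∨ b) ⊃ (c ∨ (c ∨ a)))) = max(0.39, 0) = 0.39
(b ∧ (((a ∨ a) ∨ b) ∨ ¬(((b ∨ (c ⊃ b)) ∨ b) ⊃ (c ∨ (c ∨ a))))) = min(0.39, 0.39) = 0.39

0.39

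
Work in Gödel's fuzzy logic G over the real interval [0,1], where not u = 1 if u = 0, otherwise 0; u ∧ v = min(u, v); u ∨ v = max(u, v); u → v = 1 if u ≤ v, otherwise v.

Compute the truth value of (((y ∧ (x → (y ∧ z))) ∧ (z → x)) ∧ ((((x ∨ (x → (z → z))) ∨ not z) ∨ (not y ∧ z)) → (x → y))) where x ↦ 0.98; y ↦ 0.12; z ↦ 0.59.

(y ∧ z) = min(0.12, 0.59) = 0.12
(x → (y ∧ z)): 0.98 > 0.12, so result = 0.12
(y ∧ (x → (y ∧ z))) = min(0.12, 0.12) = 0.12
(z → x): 0.59 ≤ 0.98, so result = 1
((y ∧ (x → (y ∧ z))) ∧ (z → x)) = min(0.12, 1) = 0.12
(z → z): 0.59 ≤ 0.59, so result = 1
(x → (z → z)): 0.98 ≤ 1, so result = 1
(x ∨ (x → (z → z))) = max(0.98, 1) = 1
not z: Gödel ¬ of 0.59 = 0 (operand ≠ 0)
((x ∨ (x → (z → z))) ∨ not z) = max(1, 0) = 1
not y: Gödel ¬ of 0.12 = 0 (operand ≠ 0)
(not y ∧ z) = min(0, 0.59) = 0
(((x ∨ (x → (z → z))) ∨ not z) ∨ (not y ∧ z)) = max(1, 0) = 1
(x → y): 0.98 > 0.12, so result = 0.12
((((x ∨ (x → (z → z))) ∨ not z) ∨ (not y ∧ z)) → (x → y)): 1 > 0.12, so result = 0.12
(((y ∧ (x → (y ∧ z))) ∧ (z → x)) ∧ ((((x ∨ (x → (z → z))) ∨ not z) ∨ (not y ∧ z)) → (x → y))) = min(0.12, 0.12) = 0.12

0.12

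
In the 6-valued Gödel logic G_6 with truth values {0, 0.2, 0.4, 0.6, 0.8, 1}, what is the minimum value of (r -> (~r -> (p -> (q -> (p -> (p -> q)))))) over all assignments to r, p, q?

Every assignment gives 1. For instance at r = 0, p = 0, q = 0:
  ~r: Gödel ¬ of 0 = 1 (operand is 0)
  (p -> q): 0 ≤ 0, so result = 1
  (p -> (p -> q)): 0 ≤ 1, so result = 1
  (q -> (p -> (p -> q))): 0 ≤ 1, so result = 1
  (p -> (q -> (p -> (p -> q)))): 0 ≤ 1, so result = 1
  (~r -> (p -> (q -> (p -> (p -> q))))): 1 ≤ 1, so result = 1
  (r -> (~r -> (p -> (q -> (p -> (p -> q)))))): 0 ≤ 1, so result = 1
All 216 assignments give value 1 — the formula is a G_6-tautology.

1.00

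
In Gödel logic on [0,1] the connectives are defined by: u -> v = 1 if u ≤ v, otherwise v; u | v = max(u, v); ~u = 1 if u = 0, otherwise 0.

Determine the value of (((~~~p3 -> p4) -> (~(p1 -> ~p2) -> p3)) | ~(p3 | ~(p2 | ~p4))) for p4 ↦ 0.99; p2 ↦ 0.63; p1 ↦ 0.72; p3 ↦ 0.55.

~p3: Gödel ¬ of 0.55 = 0 (operand ≠ 0)
~~p3: Gödel ¬ of 0 = 1 (operand is 0)
~~~p3: Gödel ¬ of 1 = 0 (operand ≠ 0)
(~~~p3 -> p4): 0 ≤ 0.99, so result = 1
~p2: Gödel ¬ of 0.63 = 0 (operand ≠ 0)
(p1 -> ~p2): 0.72 > 0, so result = 0
~(p1 -> ~p2): Gödel ¬ of 0 = 1 (operand is 0)
(~(p1 -> ~p2) -> p3): 1 > 0.55, so result = 0.55
((~~~p3 -> p4) -> (~(p1 -> ~p2) -> p3)): 1 > 0.55, so result = 0.55
~p4: Gödel ¬ of 0.99 = 0 (operand ≠ 0)
(p2 | ~p4) = max(0.63, 0) = 0.63
~(p2 | ~p4): Gödel ¬ of 0.63 = 0 (operand ≠ 0)
(p3 | ~(p2 | ~p4)) = max(0.55, 0) = 0.55
~(p3 | ~(p2 | ~p4)): Gödel ¬ of 0.55 = 0 (operand ≠ 0)
(((~~~p3 -> p4) -> (~(p1 -> ~p2) -> p3)) | ~(p3 | ~(p2 | ~p4))) = max(0.55, 0) = 0.55

0.55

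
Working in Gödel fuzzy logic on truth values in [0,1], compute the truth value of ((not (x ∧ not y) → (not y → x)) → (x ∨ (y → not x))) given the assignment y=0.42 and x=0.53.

not y: Gödel ¬ of 0.42 = 0 (operand ≠ 0)
(x ∧ not y) = min(0.53, 0) = 0
not (x ∧ not y): Gödel ¬ of 0 = 1 (operand is 0)
not y: Gödel ¬ of 0.42 = 0 (operand ≠ 0)
(not y → x): 0 ≤ 0.53, so result = 1
(not (x ∧ not y) → (not y → x)): 1 ≤ 1, so result = 1
not x: Gödel ¬ of 0.53 = 0 (operand ≠ 0)
(y → not x): 0.42 > 0, so result = 0
(x ∨ (y → not x)) = max(0.53, 0) = 0.53
((not (x ∧ not y) → (not y → x)) → (x ∨ (y → not x))): 1 > 0.53, so result = 0.53

0.53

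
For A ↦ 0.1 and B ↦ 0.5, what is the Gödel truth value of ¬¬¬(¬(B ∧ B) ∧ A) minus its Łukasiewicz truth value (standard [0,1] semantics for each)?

0.10

Gödel evaluation:
  (B ∧ B) = min(0.5, 0.5) = 0.5
  ¬(B ∧ B): Gödel ¬ of 0.5 = 0 (operand ≠ 0)
  (¬(B ∧ B) ∧ A) = min(0, 0.1) = 0
  ¬(¬(B ∧ B) ∧ A): Gödel ¬ of 0 = 1 (operand is 0)
  ¬¬(¬(B ∧ B) ∧ A): Gödel ¬ of 1 = 0 (operand ≠ 0)
  ¬¬¬(¬(B ∧ B) ∧ A): Gödel ¬ of 0 = 1 (operand is 0)
  Gödel value = 1
Łukasiewicz evaluation:
  (B ∧ B) = min(0.5, 0.5) = 0.5
  ¬(B ∧ B): Łukasiewicz ¬ gives 1 − 0.5 = 0.5
  (¬(B ∧ B) ∧ A) = min(0.5, 0.1) = 0.1
  ¬(¬(B ∧ B) ∧ A): Łukasiewicz ¬ gives 1 − 0.1 = 0.9
  ¬¬(¬(B ∧ B) ∧ A): Łukasiewicz ¬ gives 1 − 0.9 = 0.1
  ¬¬¬(¬(B ∧ B) ∧ A): Łukasiewicz ¬ gives 1 − 0.1 = 0.9
  Łukasiewicz value = 0.9
Difference: 1 − 0.9 = 0.10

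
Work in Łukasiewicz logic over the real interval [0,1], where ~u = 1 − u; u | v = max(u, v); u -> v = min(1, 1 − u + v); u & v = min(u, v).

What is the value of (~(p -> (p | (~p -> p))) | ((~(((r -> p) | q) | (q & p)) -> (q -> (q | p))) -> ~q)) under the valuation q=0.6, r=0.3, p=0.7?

0.40

~p: Łukasiewicz ¬ gives 1 − 0.7 = 0.3
(~p -> p): min(1, 1 − 0.3 + 0.7) = 1
(p | (~p -> p)) = max(0.7, 1) = 1
(p -> (p | (~p -> p))): min(1, 1 − 0.7 + 1) = 1
~(p -> (p | (~p -> p))): Łukasiewicz ¬ gives 1 − 1 = 0
(r -> p): min(1, 1 − 0.3 + 0.7) = 1
((r -> p) | q) = max(1, 0.6) = 1
(q & p) = min(0.6, 0.7) = 0.6
(((r -> p) | q) | (q & p)) = max(1, 0.6) = 1
~(((r -> p) | q) | (q & p)): Łukasiewicz ¬ gives 1 − 1 = 0
(q | p) = max(0.6, 0.7) = 0.7
(q -> (q | p)): min(1, 1 − 0.6 + 0.7) = 1
(~(((r -> p) | q) | (q & p)) -> (q -> (q | p))): min(1, 1 − 0 + 1) = 1
~q: Łukasiewicz ¬ gives 1 − 0.6 = 0.4
((~(((r -> p) | q) | (q & p)) -> (q -> (q | p))) -> ~q): min(1, 1 − 1 + 0.4) = 0.4
(~(p -> (p | (~p -> p))) | ((~(((r -> p) | q) | (q & p)) -> (q -> (q | p))) -> ~q)) = max(0, 0.4) = 0.4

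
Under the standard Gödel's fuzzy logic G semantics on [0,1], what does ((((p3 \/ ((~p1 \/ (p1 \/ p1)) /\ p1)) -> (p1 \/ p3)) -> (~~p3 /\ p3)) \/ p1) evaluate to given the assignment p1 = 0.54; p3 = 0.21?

0.54

~p1: Gödel ¬ of 0.54 = 0 (operand ≠ 0)
(p1 \/ p1) = max(0.54, 0.54) = 0.54
(~p1 \/ (p1 \/ p1)) = max(0, 0.54) = 0.54
((~p1 \/ (p1 \/ p1)) /\ p1) = min(0.54, 0.54) = 0.54
(p3 \/ ((~p1 \/ (p1 \/ p1)) /\ p1)) = max(0.21, 0.54) = 0.54
(p1 \/ p3) = max(0.54, 0.21) = 0.54
((p3 \/ ((~p1 \/ (p1 \/ p1)) /\ p1)) -> (p1 \/ p3)): 0.54 ≤ 0.54, so result = 1
~p3: Gödel ¬ of 0.21 = 0 (operand ≠ 0)
~~p3: Gödel ¬ of 0 = 1 (operand is 0)
(~~p3 /\ p3) = min(1, 0.21) = 0.21
(((p3 \/ ((~p1 \/ (p1 \/ p1)) /\ p1)) -> (p1 \/ p3)) -> (~~p3 /\ p3)): 1 > 0.21, so result = 0.21
((((p3 \/ ((~p1 \/ (p1 \/ p1)) /\ p1)) -> (p1 \/ p3)) -> (~~p3 /\ p3)) \/ p1) = max(0.21, 0.54) = 0.54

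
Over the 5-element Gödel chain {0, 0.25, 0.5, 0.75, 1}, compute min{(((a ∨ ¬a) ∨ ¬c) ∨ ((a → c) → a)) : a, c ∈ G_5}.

0.25

The minimum is attained at a = 0.25, c = 0.25:
  ¬a: Gödel ¬ of 0.25 = 0 (operand ≠ 0)
  (a ∨ ¬a) = max(0.25, 0) = 0.25
  ¬c: Gödel ¬ of 0.25 = 0 (operand ≠ 0)
  ((a ∨ ¬a) ∨ ¬c) = max(0.25, 0) = 0.25
  (a → c): 0.25 ≤ 0.25, so result = 1
  ((a → c) → a): 1 > 0.25, so result = 0.25
  (((a ∨ ¬a) ∨ ¬c) ∨ ((a → c) → a)) = max(0.25, 0.25) = 0.25
Checking all 25 assignments confirms none give a value below 0.25.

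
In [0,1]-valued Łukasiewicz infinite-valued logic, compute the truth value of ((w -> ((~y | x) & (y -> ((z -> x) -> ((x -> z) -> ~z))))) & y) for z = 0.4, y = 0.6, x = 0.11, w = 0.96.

~y: Łukasiewicz ¬ gives 1 − 0.6 = 0.4
(~y | x) = max(0.4, 0.11) = 0.4
(z -> x): min(1, 1 − 0.4 + 0.11) = 0.71
(x -> z): min(1, 1 − 0.11 + 0.4) = 1
~z: Łukasiewicz ¬ gives 1 − 0.4 = 0.6
((x -> z) -> ~z): min(1, 1 − 1 + 0.6) = 0.6
((z -> x) -> ((x -> z) -> ~z)): min(1, 1 − 0.71 + 0.6) = 0.89
(y -> ((z -> x) -> ((x -> z) -> ~z))): min(1, 1 − 0.6 + 0.89) = 1
((~y | x) & (y -> ((z -> x) -> ((x -> z) -> ~z)))) = min(0.4, 1) = 0.4
(w -> ((~y | x) & (y -> ((z -> x) -> ((x -> z) -> ~z))))): min(1, 1 − 0.96 + 0.4) = 0.44
((w -> ((~y | x) & (y -> ((z -> x) -> ((x -> z) -> ~z))))) & y) = min(0.44, 0.6) = 0.44

0.44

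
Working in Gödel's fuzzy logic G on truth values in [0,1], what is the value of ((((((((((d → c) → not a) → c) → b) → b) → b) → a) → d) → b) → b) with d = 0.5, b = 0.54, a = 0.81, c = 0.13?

0.54

(d → c): 0.5 > 0.13, so result = 0.13
not a: Gödel ¬ of 0.81 = 0 (operand ≠ 0)
((d → c) → not a): 0.13 > 0, so result = 0
(((d → c) → not a) → c): 0 ≤ 0.13, so result = 1
((((d → c) → not a) → c) → b): 1 > 0.54, so result = 0.54
(((((d → c) → not a) → c) → b) → b): 0.54 ≤ 0.54, so result = 1
((((((d → c) → not a) → c) → b) → b) → b): 1 > 0.54, so result = 0.54
(((((((d → c) → not a) → c) → b) → b) → b) → a): 0.54 ≤ 0.81, so result = 1
((((((((d → c) → not a) → c) → b) → b) → b) → a) → d): 1 > 0.5, so result = 0.5
(((((((((d → c) → not a) → c) → b) → b) → b) → a) → d) → b): 0.5 ≤ 0.54, so result = 1
((((((((((d → c) → not a) → c) → b) → b) → b) → a) → d) → b) → b): 1 > 0.54, so result = 0.54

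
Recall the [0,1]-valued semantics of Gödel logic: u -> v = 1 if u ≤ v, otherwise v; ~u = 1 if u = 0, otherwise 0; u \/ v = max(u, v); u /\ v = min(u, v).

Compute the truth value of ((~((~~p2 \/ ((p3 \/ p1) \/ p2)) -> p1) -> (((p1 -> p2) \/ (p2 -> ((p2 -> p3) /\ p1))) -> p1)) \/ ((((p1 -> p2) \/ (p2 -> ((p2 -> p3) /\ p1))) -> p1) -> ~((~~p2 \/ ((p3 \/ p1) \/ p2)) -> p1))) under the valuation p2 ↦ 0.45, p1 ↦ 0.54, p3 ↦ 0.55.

~p2: Gödel ¬ of 0.45 = 0 (operand ≠ 0)
~~p2: Gödel ¬ of 0 = 1 (operand is 0)
(p3 \/ p1) = max(0.55, 0.54) = 0.55
((p3 \/ p1) \/ p2) = max(0.55, 0.45) = 0.55
(~~p2 \/ ((p3 \/ p1) \/ p2)) = max(1, 0.55) = 1
((~~p2 \/ ((p3 \/ p1) \/ p2)) -> p1): 1 > 0.54, so result = 0.54
~((~~p2 \/ ((p3 \/ p1) \/ p2)) -> p1): Gödel ¬ of 0.54 = 0 (operand ≠ 0)
(p1 -> p2): 0.54 > 0.45, so result = 0.45
(p2 -> p3): 0.45 ≤ 0.55, so result = 1
((p2 -> p3) /\ p1) = min(1, 0.54) = 0.54
(p2 -> ((p2 -> p3) /\ p1)): 0.45 ≤ 0.54, so result = 1
((p1 -> p2) \/ (p2 -> ((p2 -> p3) /\ p1))) = max(0.45, 1) = 1
(((p1 -> p2) \/ (p2 -> ((p2 -> p3) /\ p1))) -> p1): 1 > 0.54, so result = 0.54
(~((~~p2 \/ ((p3 \/ p1) \/ p2)) -> p1) -> (((p1 -> p2) \/ (p2 -> ((p2 -> p3) /\ p1))) -> p1)): 0 ≤ 0.54, so result = 1
(p1 -> p2): 0.54 > 0.45, so result = 0.45
(p2 -> p3): 0.45 ≤ 0.55, so result = 1
((p2 -> p3) /\ p1) = min(1, 0.54) = 0.54
(p2 -> ((p2 -> p3) /\ p1)): 0.45 ≤ 0.54, so result = 1
((p1 -> p2) \/ (p2 -> ((p2 -> p3) /\ p1))) = max(0.45, 1) = 1
(((p1 -> p2) \/ (p2 -> ((p2 -> p3) /\ p1))) -> p1): 1 > 0.54, so result = 0.54
~p2: Gödel ¬ of 0.45 = 0 (operand ≠ 0)
~~p2: Gödel ¬ of 0 = 1 (operand is 0)
(p3 \/ p1) = max(0.55, 0.54) = 0.55
((p3 \/ p1) \/ p2) = max(0.55, 0.45) = 0.55
(~~p2 \/ ((p3 \/ p1) \/ p2)) = max(1, 0.55) = 1
((~~p2 \/ ((p3 \/ p1) \/ p2)) -> p1): 1 > 0.54, so result = 0.54
~((~~p2 \/ ((p3 \/ p1) \/ p2)) -> p1): Gödel ¬ of 0.54 = 0 (operand ≠ 0)
((((p1 -> p2) \/ (p2 -> ((p2 -> p3) /\ p1))) -> p1) -> ~((~~p2 \/ ((p3 \/ p1) \/ p2)) -> p1)): 0.54 > 0, so result = 0
((~((~~p2 \/ ((p3 \/ p1) \/ p2)) -> p1) -> (((p1 -> p2) \/ (p2 -> ((p2 -> p3) /\ p1))) -> p1)) \/ ((((p1 -> p2) \/ (p2 -> ((p2 -> p3) /\ p1))) -> p1) -> ~((~~p2 \/ ((p3 \/ p1) \/ p2)) -> p1))) = max(1, 0) = 1

1.00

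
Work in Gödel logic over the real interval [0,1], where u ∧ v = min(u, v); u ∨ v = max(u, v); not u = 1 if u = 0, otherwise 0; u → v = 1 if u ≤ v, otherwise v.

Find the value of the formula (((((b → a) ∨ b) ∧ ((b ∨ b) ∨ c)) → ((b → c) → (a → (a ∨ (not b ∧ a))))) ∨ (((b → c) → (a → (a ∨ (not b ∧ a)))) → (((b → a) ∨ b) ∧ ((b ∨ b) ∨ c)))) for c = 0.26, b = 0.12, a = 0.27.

(b → a): 0.12 ≤ 0.27, so result = 1
((b → a) ∨ b) = max(1, 0.12) = 1
(b ∨ b) = max(0.12, 0.12) = 0.12
((b ∨ b) ∨ c) = max(0.12, 0.26) = 0.26
(((b → a) ∨ b) ∧ ((b ∨ b) ∨ c)) = min(1, 0.26) = 0.26
(b → c): 0.12 ≤ 0.26, so result = 1
not b: Gödel ¬ of 0.12 = 0 (operand ≠ 0)
(not b ∧ a) = min(0, 0.27) = 0
(a ∨ (not b ∧ a)) = max(0.27, 0) = 0.27
(a → (a ∨ (not b ∧ a))): 0.27 ≤ 0.27, so result = 1
((b → c) → (a → (a ∨ (not b ∧ a)))): 1 ≤ 1, so result = 1
((((b → a) ∨ b) ∧ ((b ∨ b) ∨ c)) → ((b → c) → (a → (a ∨ (not b ∧ a))))): 0.26 ≤ 1, so result = 1
(b → c): 0.12 ≤ 0.26, so result = 1
not b: Gödel ¬ of 0.12 = 0 (operand ≠ 0)
(not b ∧ a) = min(0, 0.27) = 0
(a ∨ (not b ∧ a)) = max(0.27, 0) = 0.27
(a → (a ∨ (not b ∧ a))): 0.27 ≤ 0.27, so result = 1
((b → c) → (a → (a ∨ (not b ∧ a)))): 1 ≤ 1, so result = 1
(b → a): 0.12 ≤ 0.27, so result = 1
((b → a) ∨ b) = max(1, 0.12) = 1
(b ∨ b) = max(0.12, 0.12) = 0.12
((b ∨ b) ∨ c) = max(0.12, 0.26) = 0.26
(((b → a) ∨ b) ∧ ((b ∨ b) ∨ c)) = min(1, 0.26) = 0.26
(((b → c) → (a → (a ∨ (not b ∧ a)))) → (((b → a) ∨ b) ∧ ((b ∨ b) ∨ c))): 1 > 0.26, so result = 0.26
(((((b → a) ∨ b) ∧ ((b ∨ b) ∨ c)) → ((b → c) → (a → (a ∨ (not b ∧ a))))) ∨ (((b → c) → (a → (a ∨ (not b ∧ a)))) → (((b → a) ∨ b) ∧ ((b ∨ b) ∨ c)))) = max(1, 0.26) = 1

1.00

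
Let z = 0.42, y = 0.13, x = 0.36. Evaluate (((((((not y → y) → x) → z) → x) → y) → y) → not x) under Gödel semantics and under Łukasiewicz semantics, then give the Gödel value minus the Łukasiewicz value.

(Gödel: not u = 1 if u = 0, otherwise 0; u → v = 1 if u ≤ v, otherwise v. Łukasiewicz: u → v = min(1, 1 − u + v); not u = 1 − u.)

Gödel evaluation:
  not y: Gödel ¬ of 0.13 = 0 (operand ≠ 0)
  (not y → y): 0 ≤ 0.13, so result = 1
  ((not y → y) → x): 1 > 0.36, so result = 0.36
  (((not y → y) → x) → z): 0.36 ≤ 0.42, so result = 1
  ((((not y → y) → x) → z) → x): 1 > 0.36, so result = 0.36
  (((((not y → y) → x) → z) → x) → y): 0.36 > 0.13, so result = 0.13
  ((((((not y → y) → x) → z) → x) → y) → y): 0.13 ≤ 0.13, so result = 1
  not x: Gödel ¬ of 0.36 = 0 (operand ≠ 0)
  (((((((not y → y) → x) → z) → x) → y) → y) → not x): 1 > 0, so result = 0
  Gödel value = 0
Łukasiewicz evaluation:
  not y: Łukasiewicz ¬ gives 1 − 0.13 = 0.87
  (not y → y): min(1, 1 − 0.87 + 0.13) = 0.26
  ((not y → y) → x): min(1, 1 − 0.26 + 0.36) = 1
  (((not y → y) → x) → z): min(1, 1 − 1 + 0.42) = 0.42
  ((((not y → y) → x) → z) → x): min(1, 1 − 0.42 + 0.36) = 0.94
  (((((not y → y) → x) → z) → x) → y): min(1, 1 − 0.94 + 0.13) = 0.19
  ((((((not y → y) → x) → z) → x) → y) → y): min(1, 1 − 0.19 + 0.13) = 0.94
  not x: Łukasiewicz ¬ gives 1 − 0.36 = 0.64
  (((((((not y → y) → x) → z) → x) → y) → y) → not x): min(1, 1 − 0.94 + 0.64) = 0.7
  Łukasiewicz value = 0.7
Difference: 0 − 0.7 = -0.70

-0.70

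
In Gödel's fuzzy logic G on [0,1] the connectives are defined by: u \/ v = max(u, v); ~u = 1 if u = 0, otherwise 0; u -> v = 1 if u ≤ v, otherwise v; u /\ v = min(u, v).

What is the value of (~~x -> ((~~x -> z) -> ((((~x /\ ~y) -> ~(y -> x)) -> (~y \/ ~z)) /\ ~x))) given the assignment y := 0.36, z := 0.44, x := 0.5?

~x: Gödel ¬ of 0.5 = 0 (operand ≠ 0)
~~x: Gödel ¬ of 0 = 1 (operand is 0)
~x: Gödel ¬ of 0.5 = 0 (operand ≠ 0)
~~x: Gödel ¬ of 0 = 1 (operand is 0)
(~~x -> z): 1 > 0.44, so result = 0.44
~x: Gödel ¬ of 0.5 = 0 (operand ≠ 0)
~y: Gödel ¬ of 0.36 = 0 (operand ≠ 0)
(~x /\ ~y) = min(0, 0) = 0
(y -> x): 0.36 ≤ 0.5, so result = 1
~(y -> x): Gödel ¬ of 1 = 0 (operand ≠ 0)
((~x /\ ~y) -> ~(y -> x)): 0 ≤ 0, so result = 1
~y: Gödel ¬ of 0.36 = 0 (operand ≠ 0)
~z: Gödel ¬ of 0.44 = 0 (operand ≠ 0)
(~y \/ ~z) = max(0, 0) = 0
(((~x /\ ~y) -> ~(y -> x)) -> (~y \/ ~z)): 1 > 0, so result = 0
~x: Gödel ¬ of 0.5 = 0 (operand ≠ 0)
((((~x /\ ~y) -> ~(y -> x)) -> (~y \/ ~z)) /\ ~x) = min(0, 0) = 0
((~~x -> z) -> ((((~x /\ ~y) -> ~(y -> x)) -> (~y \/ ~z)) /\ ~x)): 0.44 > 0, so result = 0
(~~x -> ((~~x -> z) -> ((((~x /\ ~y) -> ~(y -> x)) -> (~y \/ ~z)) /\ ~x))): 1 > 0, so result = 0

0.00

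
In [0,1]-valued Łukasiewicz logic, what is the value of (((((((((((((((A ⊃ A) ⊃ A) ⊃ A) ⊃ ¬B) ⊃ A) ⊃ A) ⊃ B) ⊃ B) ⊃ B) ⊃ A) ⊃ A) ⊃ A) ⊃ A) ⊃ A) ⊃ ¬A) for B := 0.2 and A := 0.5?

0.50

(A ⊃ A): min(1, 1 − 0.5 + 0.5) = 1
((A ⊃ A) ⊃ A): min(1, 1 − 1 + 0.5) = 0.5
(((A ⊃ A) ⊃ A) ⊃ A): min(1, 1 − 0.5 + 0.5) = 1
¬B: Łukasiewicz ¬ gives 1 − 0.2 = 0.8
((((A ⊃ A) ⊃ A) ⊃ A) ⊃ ¬B): min(1, 1 − 1 + 0.8) = 0.8
(((((A ⊃ A) ⊃ A) ⊃ A) ⊃ ¬B) ⊃ A): min(1, 1 − 0.8 + 0.5) = 0.7
((((((A ⊃ A) ⊃ A) ⊃ A) ⊃ ¬B) ⊃ A) ⊃ A): min(1, 1 − 0.7 + 0.5) = 0.8
(((((((A ⊃ A) ⊃ A) ⊃ A) ⊃ ¬B) ⊃ A) ⊃ A) ⊃ B): min(1, 1 − 0.8 + 0.2) = 0.4
((((((((A ⊃ A) ⊃ A) ⊃ A) ⊃ ¬B) ⊃ A) ⊃ A) ⊃ B) ⊃ B): min(1, 1 − 0.4 + 0.2) = 0.8
(((((((((A ⊃ A) ⊃ A) ⊃ A) ⊃ ¬B) ⊃ A) ⊃ A) ⊃ B) ⊃ B) ⊃ B): min(1, 1 − 0.8 + 0.2) = 0.4
((((((((((A ⊃ A) ⊃ A) ⊃ A) ⊃ ¬B) ⊃ A) ⊃ A) ⊃ B) ⊃ B) ⊃ B) ⊃ A): min(1, 1 − 0.4 + 0.5) = 1
(((((((((((A ⊃ A) ⊃ A) ⊃ A) ⊃ ¬B) ⊃ A) ⊃ A) ⊃ B) ⊃ B) ⊃ B) ⊃ A) ⊃ A): min(1, 1 − 1 + 0.5) = 0.5
((((((((((((A ⊃ A) ⊃ A) ⊃ A) ⊃ ¬B) ⊃ A) ⊃ A) ⊃ B) ⊃ B) ⊃ B) ⊃ A) ⊃ A) ⊃ A): min(1, 1 − 0.5 + 0.5) = 1
(((((((((((((A ⊃ A) ⊃ A) ⊃ A) ⊃ ¬B) ⊃ A) ⊃ A) ⊃ B) ⊃ B) ⊃ B) ⊃ A) ⊃ A) ⊃ A) ⊃ A): min(1, 1 − 1 + 0.5) = 0.5
((((((((((((((A ⊃ A) ⊃ A) ⊃ A) ⊃ ¬B) ⊃ A) ⊃ A) ⊃ B) ⊃ B) ⊃ B) ⊃ A) ⊃ A) ⊃ A) ⊃ A) ⊃ A): min(1, 1 − 0.5 + 0.5) = 1
¬A: Łukasiewicz ¬ gives 1 − 0.5 = 0.5
(((((((((((((((A ⊃ A) ⊃ A) ⊃ A) ⊃ ¬B) ⊃ A) ⊃ A) ⊃ B) ⊃ B) ⊃ B) ⊃ A) ⊃ A) ⊃ A) ⊃ A) ⊃ A) ⊃ ¬A): min(1, 1 − 1 + 0.5) = 0.5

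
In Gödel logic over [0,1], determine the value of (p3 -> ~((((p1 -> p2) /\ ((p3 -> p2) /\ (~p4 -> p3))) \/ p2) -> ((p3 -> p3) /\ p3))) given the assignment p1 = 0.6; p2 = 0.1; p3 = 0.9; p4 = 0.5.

0.00

(p1 -> p2): 0.6 > 0.1, so result = 0.1
(p3 -> p2): 0.9 > 0.1, so result = 0.1
~p4: Gödel ¬ of 0.5 = 0 (operand ≠ 0)
(~p4 -> p3): 0 ≤ 0.9, so result = 1
((p3 -> p2) /\ (~p4 -> p3)) = min(0.1, 1) = 0.1
((p1 -> p2) /\ ((p3 -> p2) /\ (~p4 -> p3))) = min(0.1, 0.1) = 0.1
(((p1 -> p2) /\ ((p3 -> p2) /\ (~p4 -> p3))) \/ p2) = max(0.1, 0.1) = 0.1
(p3 -> p3): 0.9 ≤ 0.9, so result = 1
((p3 -> p3) /\ p3) = min(1, 0.9) = 0.9
((((p1 -> p2) /\ ((p3 -> p2) /\ (~p4 -> p3))) \/ p2) -> ((p3 -> p3) /\ p3)): 0.1 ≤ 0.9, so result = 1
~((((p1 -> p2) /\ ((p3 -> p2) /\ (~p4 -> p3))) \/ p2) -> ((p3 -> p3) /\ p3)): Gödel ¬ of 1 = 0 (operand ≠ 0)
(p3 -> ~((((p1 -> p2) /\ ((p3 -> p2) /\ (~p4 -> p3))) \/ p2) -> ((p3 -> p3) /\ p3))): 0.9 > 0, so result = 0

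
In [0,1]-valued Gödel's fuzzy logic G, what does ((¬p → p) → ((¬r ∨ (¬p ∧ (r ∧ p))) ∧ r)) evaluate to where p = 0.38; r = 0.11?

0.00

¬p: Gödel ¬ of 0.38 = 0 (operand ≠ 0)
(¬p → p): 0 ≤ 0.38, so result = 1
¬r: Gödel ¬ of 0.11 = 0 (operand ≠ 0)
¬p: Gödel ¬ of 0.38 = 0 (operand ≠ 0)
(r ∧ p) = min(0.11, 0.38) = 0.11
(¬p ∧ (r ∧ p)) = min(0, 0.11) = 0
(¬r ∨ (¬p ∧ (r ∧ p))) = max(0, 0) = 0
((¬r ∨ (¬p ∧ (r ∧ p))) ∧ r) = min(0, 0.11) = 0
((¬p → p) → ((¬r ∨ (¬p ∧ (r ∧ p))) ∧ r)): 1 > 0, so result = 0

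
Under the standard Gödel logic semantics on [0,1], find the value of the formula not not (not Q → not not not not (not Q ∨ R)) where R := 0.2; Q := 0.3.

1.00

not Q: Gödel ¬ of 0.3 = 0 (operand ≠ 0)
not Q: Gödel ¬ of 0.3 = 0 (operand ≠ 0)
(not Q ∨ R) = max(0, 0.2) = 0.2
not (not Q ∨ R): Gödel ¬ of 0.2 = 0 (operand ≠ 0)
not not (not Q ∨ R): Gödel ¬ of 0 = 1 (operand is 0)
not not not (not Q ∨ R): Gödel ¬ of 1 = 0 (operand ≠ 0)
not not not not (not Q ∨ R): Gödel ¬ of 0 = 1 (operand is 0)
(not Q → not not not not (not Q ∨ R)): 0 ≤ 1, so result = 1
not (not Q → not not not not (not Q ∨ R)): Gödel ¬ of 1 = 0 (operand ≠ 0)
not not (not Q → not not not not (not Q ∨ R)): Gödel ¬ of 0 = 1 (operand is 0)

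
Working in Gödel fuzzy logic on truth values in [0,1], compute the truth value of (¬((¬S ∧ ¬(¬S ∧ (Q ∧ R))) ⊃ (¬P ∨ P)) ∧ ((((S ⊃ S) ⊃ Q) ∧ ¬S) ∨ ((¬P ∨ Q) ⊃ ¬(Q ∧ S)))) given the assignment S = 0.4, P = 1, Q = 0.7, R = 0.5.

¬S: Gödel ¬ of 0.4 = 0 (operand ≠ 0)
¬S: Gödel ¬ of 0.4 = 0 (operand ≠ 0)
(Q ∧ R) = min(0.7, 0.5) = 0.5
(¬S ∧ (Q ∧ R)) = min(0, 0.5) = 0
¬(¬S ∧ (Q ∧ R)): Gödel ¬ of 0 = 1 (operand is 0)
(¬S ∧ ¬(¬S ∧ (Q ∧ R))) = min(0, 1) = 0
¬P: Gödel ¬ of 1 = 0 (operand ≠ 0)
(¬P ∨ P) = max(0, 1) = 1
((¬S ∧ ¬(¬S ∧ (Q ∧ R))) ⊃ (¬P ∨ P)): 0 ≤ 1, so result = 1
¬((¬S ∧ ¬(¬S ∧ (Q ∧ R))) ⊃ (¬P ∨ P)): Gödel ¬ of 1 = 0 (operand ≠ 0)
(S ⊃ S): 0.4 ≤ 0.4, so result = 1
((S ⊃ S) ⊃ Q): 1 > 0.7, so result = 0.7
¬S: Gödel ¬ of 0.4 = 0 (operand ≠ 0)
(((S ⊃ S) ⊃ Q) ∧ ¬S) = min(0.7, 0) = 0
¬P: Gödel ¬ of 1 = 0 (operand ≠ 0)
(¬P ∨ Q) = max(0, 0.7) = 0.7
(Q ∧ S) = min(0.7, 0.4) = 0.4
¬(Q ∧ S): Gödel ¬ of 0.4 = 0 (operand ≠ 0)
((¬P ∨ Q) ⊃ ¬(Q ∧ S)): 0.7 > 0, so result = 0
((((S ⊃ S) ⊃ Q) ∧ ¬S) ∨ ((¬P ∨ Q) ⊃ ¬(Q ∧ S))) = max(0, 0) = 0
(¬((¬S ∧ ¬(¬S ∧ (Q ∧ R))) ⊃ (¬P ∨ P)) ∧ ((((S ⊃ S) ⊃ Q) ∧ ¬S) ∨ ((¬P ∨ Q) ⊃ ¬(Q ∧ S)))) = min(0, 0) = 0

0.00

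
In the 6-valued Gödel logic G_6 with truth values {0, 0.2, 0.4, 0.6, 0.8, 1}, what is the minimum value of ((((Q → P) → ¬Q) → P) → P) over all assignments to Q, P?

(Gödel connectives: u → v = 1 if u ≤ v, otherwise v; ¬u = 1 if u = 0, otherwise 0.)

The minimum is attained at Q = 0.2, P = 0.2:
  (Q → P): 0.2 ≤ 0.2, so result = 1
  ¬Q: Gödel ¬ of 0.2 = 0 (operand ≠ 0)
  ((Q → P) → ¬Q): 1 > 0, so result = 0
  (((Q → P) → ¬Q) → P): 0 ≤ 0.2, so result = 1
  ((((Q → P) → ¬Q) → P) → P): 1 > 0.2, so result = 0.2
Checking all 36 assignments confirms none give a value below 0.20.

0.20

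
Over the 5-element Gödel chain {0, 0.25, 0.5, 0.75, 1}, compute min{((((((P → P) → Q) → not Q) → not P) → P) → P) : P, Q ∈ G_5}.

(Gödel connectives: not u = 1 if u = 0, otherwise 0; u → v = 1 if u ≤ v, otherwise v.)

0.25

The minimum is attained at P = 0.25, Q = 0:
  (P → P): 0.25 ≤ 0.25, so result = 1
  ((P → P) → Q): 1 > 0, so result = 0
  not Q: Gödel ¬ of 0 = 1 (operand is 0)
  (((P → P) → Q) → not Q): 0 ≤ 1, so result = 1
  not P: Gödel ¬ of 0.25 = 0 (operand ≠ 0)
  ((((P → P) → Q) → not Q) → not P): 1 > 0, so result = 0
  (((((P → P) → Q) → not Q) → not P) → P): 0 ≤ 0.25, so result = 1
  ((((((P → P) → Q) → not Q) → not P) → P) → P): 1 > 0.25, so result = 0.25
Checking all 25 assignments confirms none give a value below 0.25.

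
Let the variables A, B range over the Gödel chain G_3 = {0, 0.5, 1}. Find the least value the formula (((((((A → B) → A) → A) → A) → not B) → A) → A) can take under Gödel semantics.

0.50

The minimum is attained at A = 0.5, B = 0.5:
  (A → B): 0.5 ≤ 0.5, so result = 1
  ((A → B) → A): 1 > 0.5, so result = 0.5
  (((A → B) → A) → A): 0.5 ≤ 0.5, so result = 1
  ((((A → B) → A) → A) → A): 1 > 0.5, so result = 0.5
  not B: Gödel ¬ of 0.5 = 0 (operand ≠ 0)
  (((((A → B) → A) → A) → A) → not B): 0.5 > 0, so result = 0
  ((((((A → B) → A) → A) → A) → not B) → A): 0 ≤ 0.5, so result = 1
  (((((((A → B) → A) → A) → A) → not B) → A) → A): 1 > 0.5, so result = 0.5
Checking all 9 assignments confirms none give a value below 0.50.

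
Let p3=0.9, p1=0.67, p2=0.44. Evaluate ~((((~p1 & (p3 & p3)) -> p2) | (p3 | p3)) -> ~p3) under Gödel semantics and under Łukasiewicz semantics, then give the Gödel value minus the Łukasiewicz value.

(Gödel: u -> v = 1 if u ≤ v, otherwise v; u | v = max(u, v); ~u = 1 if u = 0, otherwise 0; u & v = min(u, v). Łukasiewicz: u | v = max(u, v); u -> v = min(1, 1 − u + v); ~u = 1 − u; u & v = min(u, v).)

0.10

Gödel evaluation:
  ~p1: Gödel ¬ of 0.67 = 0 (operand ≠ 0)
  (p3 & p3) = min(0.9, 0.9) = 0.9
  (~p1 & (p3 & p3)) = min(0, 0.9) = 0
  ((~p1 & (p3 & p3)) -> p2): 0 ≤ 0.44, so result = 1
  (p3 | p3) = max(0.9, 0.9) = 0.9
  (((~p1 & (p3 & p3)) -> p2) | (p3 | p3)) = max(1, 0.9) = 1
  ~p3: Gödel ¬ of 0.9 = 0 (operand ≠ 0)
  ((((~p1 & (p3 & p3)) -> p2) | (p3 | p3)) -> ~p3): 1 > 0, so result = 0
  ~((((~p1 & (p3 & p3)) -> p2) | (p3 | p3)) -> ~p3): Gödel ¬ of 0 = 1 (operand is 0)
  Gödel value = 1
Łukasiewicz evaluation:
  ~p1: Łukasiewicz ¬ gives 1 − 0.67 = 0.33
  (p3 & p3) = min(0.9, 0.9) = 0.9
  (~p1 & (p3 & p3)) = min(0.33, 0.9) = 0.33
  ((~p1 & (p3 & p3)) -> p2): min(1, 1 − 0.33 + 0.44) = 1
  (p3 | p3) = max(0.9, 0.9) = 0.9
  (((~p1 & (p3 & p3)) -> p2) | (p3 | p3)) = max(1, 0.9) = 1
  ~p3: Łukasiewicz ¬ gives 1 − 0.9 = 0.1
  ((((~p1 & (p3 & p3)) -> p2) | (p3 | p3)) -> ~p3): min(1, 1 − 1 + 0.1) = 0.1
  ~((((~p1 & (p3 & p3)) -> p2) | (p3 | p3)) -> ~p3): Łukasiewicz ¬ gives 1 − 0.1 = 0.9
  Łukasiewicz value = 0.9
Difference: 1 − 0.9 = 0.10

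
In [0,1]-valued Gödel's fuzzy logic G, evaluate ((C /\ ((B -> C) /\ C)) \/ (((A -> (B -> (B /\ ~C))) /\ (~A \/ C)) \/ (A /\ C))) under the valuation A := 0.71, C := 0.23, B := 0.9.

0.23

(B -> C): 0.9 > 0.23, so result = 0.23
((B -> C) /\ C) = min(0.23, 0.23) = 0.23
(C /\ ((B -> C) /\ C)) = min(0.23, 0.23) = 0.23
~C: Gödel ¬ of 0.23 = 0 (operand ≠ 0)
(B /\ ~C) = min(0.9, 0) = 0
(B -> (B /\ ~C)): 0.9 > 0, so result = 0
(A -> (B -> (B /\ ~C))): 0.71 > 0, so result = 0
~A: Gödel ¬ of 0.71 = 0 (operand ≠ 0)
(~A \/ C) = max(0, 0.23) = 0.23
((A -> (B -> (B /\ ~C))) /\ (~A \/ C)) = min(0, 0.23) = 0
(A /\ C) = min(0.71, 0.23) = 0.23
(((A -> (B -> (B /\ ~C))) /\ (~A \/ C)) \/ (A /\ C)) = max(0, 0.23) = 0.23
((C /\ ((B -> C) /\ C)) \/ (((A -> (B -> (B /\ ~C))) /\ (~A \/ C)) \/ (A /\ C))) = max(0.23, 0.23) = 0.23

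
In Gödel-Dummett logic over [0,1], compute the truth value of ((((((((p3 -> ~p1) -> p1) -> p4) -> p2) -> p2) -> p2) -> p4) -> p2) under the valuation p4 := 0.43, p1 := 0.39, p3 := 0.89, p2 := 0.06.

~p1: Gödel ¬ of 0.39 = 0 (operand ≠ 0)
(p3 -> ~p1): 0.89 > 0, so result = 0
((p3 -> ~p1) -> p1): 0 ≤ 0.39, so result = 1
(((p3 -> ~p1) -> p1) -> p4): 1 > 0.43, so result = 0.43
((((p3 -> ~p1) -> p1) -> p4) -> p2): 0.43 > 0.06, so result = 0.06
(((((p3 -> ~p1) -> p1) -> p4) -> p2) -> p2): 0.06 ≤ 0.06, so result = 1
((((((p3 -> ~p1) -> p1) -> p4) -> p2) -> p2) -> p2): 1 > 0.06, so result = 0.06
(((((((p3 -> ~p1) -> p1) -> p4) -> p2) -> p2) -> p2) -> p4): 0.06 ≤ 0.43, so result = 1
((((((((p3 -> ~p1) -> p1) -> p4) -> p2) -> p2) -> p2) -> p4) -> p2): 1 > 0.06, so result = 0.06

0.06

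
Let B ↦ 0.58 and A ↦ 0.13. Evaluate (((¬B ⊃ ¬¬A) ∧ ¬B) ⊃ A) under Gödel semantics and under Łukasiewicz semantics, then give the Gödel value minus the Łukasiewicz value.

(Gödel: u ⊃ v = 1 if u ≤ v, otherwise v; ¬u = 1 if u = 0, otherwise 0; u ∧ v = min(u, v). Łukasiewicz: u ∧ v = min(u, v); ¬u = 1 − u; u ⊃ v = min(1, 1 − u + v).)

0.29

Gödel evaluation:
  ¬B: Gödel ¬ of 0.58 = 0 (operand ≠ 0)
  ¬A: Gödel ¬ of 0.13 = 0 (operand ≠ 0)
  ¬¬A: Gödel ¬ of 0 = 1 (operand is 0)
  (¬B ⊃ ¬¬A): 0 ≤ 1, so result = 1
  ¬B: Gödel ¬ of 0.58 = 0 (operand ≠ 0)
  ((¬B ⊃ ¬¬A) ∧ ¬B) = min(1, 0) = 0
  (((¬B ⊃ ¬¬A) ∧ ¬B) ⊃ A): 0 ≤ 0.13, so result = 1
  Gödel value = 1
Łukasiewicz evaluation:
  ¬B: Łukasiewicz ¬ gives 1 − 0.58 = 0.42
  ¬A: Łukasiewicz ¬ gives 1 − 0.13 = 0.87
  ¬¬A: Łukasiewicz ¬ gives 1 − 0.87 = 0.13
  (¬B ⊃ ¬¬A): min(1, 1 − 0.42 + 0.13) = 0.71
  ¬B: Łukasiewicz ¬ gives 1 − 0.58 = 0.42
  ((¬B ⊃ ¬¬A) ∧ ¬B) = min(0.71, 0.42) = 0.42
  (((¬B ⊃ ¬¬A) ∧ ¬B) ⊃ A): min(1, 1 − 0.42 + 0.13) = 0.71
  Łukasiewicz value = 0.71
Difference: 1 − 0.71 = 0.29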